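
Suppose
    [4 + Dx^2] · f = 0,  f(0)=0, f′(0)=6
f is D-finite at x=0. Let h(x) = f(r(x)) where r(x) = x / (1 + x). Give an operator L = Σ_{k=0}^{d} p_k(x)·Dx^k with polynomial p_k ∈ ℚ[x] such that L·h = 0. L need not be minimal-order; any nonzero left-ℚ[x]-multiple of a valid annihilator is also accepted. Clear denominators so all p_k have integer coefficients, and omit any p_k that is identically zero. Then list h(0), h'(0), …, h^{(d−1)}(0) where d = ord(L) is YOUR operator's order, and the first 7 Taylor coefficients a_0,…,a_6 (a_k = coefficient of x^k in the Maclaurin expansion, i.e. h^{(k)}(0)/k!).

L = 4 + (2 + 6·x + 6·x^2 + 2·x^3)·Dx + (1 + 4·x + 6·x^2 + 4·x^3 + x^4)·Dx^2  (order 2).
h: a_k = 0, 6, -6, 2, 6, -86/5, 30, …
ICs: h(0) = 0, h′(0) = 6.

f: a_k = 0, 6, 0, -4, 0, 4/5, 0, …
h₀=f(r): pull back L_f along r ⇒ L₀.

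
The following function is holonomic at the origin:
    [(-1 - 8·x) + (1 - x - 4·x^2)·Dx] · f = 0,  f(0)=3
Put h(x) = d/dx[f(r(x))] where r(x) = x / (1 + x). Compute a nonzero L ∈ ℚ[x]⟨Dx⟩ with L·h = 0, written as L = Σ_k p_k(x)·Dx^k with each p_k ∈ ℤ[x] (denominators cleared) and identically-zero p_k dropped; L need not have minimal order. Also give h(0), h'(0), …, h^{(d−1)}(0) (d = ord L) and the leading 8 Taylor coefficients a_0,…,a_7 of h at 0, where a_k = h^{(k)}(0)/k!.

f: a_k = 3, 3, 15, 27, 87, 195, 543, 1323, …
L₀ from L_f via x↦r, Dx↦r'^{-1}Dx.
Derive L from L₀ (diff closure).
L = (8 + 24·x + 120·x^2 + 72·x^3) + (-1 - 11·x - 15·x^2 + 31·x^3 + 36·x^4)·Dx  (order 1).
h: a_k = 3, 24, 0, 192, -240, 1440, -3024, 11136, …
ICs: h(0) = 3.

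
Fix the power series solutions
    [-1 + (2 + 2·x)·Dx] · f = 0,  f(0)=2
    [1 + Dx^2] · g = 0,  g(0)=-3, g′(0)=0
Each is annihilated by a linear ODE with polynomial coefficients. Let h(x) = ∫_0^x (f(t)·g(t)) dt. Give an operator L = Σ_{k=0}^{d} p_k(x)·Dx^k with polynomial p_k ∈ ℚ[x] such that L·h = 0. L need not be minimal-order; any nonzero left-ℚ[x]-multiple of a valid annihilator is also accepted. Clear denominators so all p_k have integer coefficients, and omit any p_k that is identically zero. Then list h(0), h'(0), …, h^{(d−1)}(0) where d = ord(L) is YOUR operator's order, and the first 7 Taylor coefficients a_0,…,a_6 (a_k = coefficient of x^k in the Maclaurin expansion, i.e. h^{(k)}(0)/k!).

L = (7 + 8·x + 4·x^2)·Dx + (-4 - 4·x)·Dx^2 + (4 + 8·x + 4·x^2)·Dx^3  (order 3).
h: a_k = 0, -6, -3/2, 5/4, 9/32, -5/64, -13/768, …
ICs: h(0) = 0, h′(0) = -6, h′′(0) = -3.

f: a_k = 2, 1, -1/4, 1/8, -5/64, 7/128, -21/512, …
g: a_k = -3, 0, 3/2, 0, -1/8, 0, 1/240, …
Product ⇒ symmetric product L₀, ord ≤ 2.
h=∫h₀ ⇒ L = L₀·Dx.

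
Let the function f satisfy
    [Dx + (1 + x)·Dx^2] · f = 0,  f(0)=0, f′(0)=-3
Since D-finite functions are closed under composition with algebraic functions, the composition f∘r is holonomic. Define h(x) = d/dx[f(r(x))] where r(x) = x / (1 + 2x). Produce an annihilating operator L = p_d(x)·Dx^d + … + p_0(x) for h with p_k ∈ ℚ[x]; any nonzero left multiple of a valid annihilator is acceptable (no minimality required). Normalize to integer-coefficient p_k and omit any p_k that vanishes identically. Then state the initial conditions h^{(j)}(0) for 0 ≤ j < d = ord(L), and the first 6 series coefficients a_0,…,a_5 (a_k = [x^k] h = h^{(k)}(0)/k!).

f: a_k = 0, -3, 3/2, -1, 3/4, -3/5, …
h₀=f(r): pull back L_f along r ⇒ L₀.
Differentiate: ansatz ord ≤ ord L₀ ⇒ L.
L = (5 + 12·x) + (1 + 5·x + 6·x^2)·Dx  (order 1).
h: a_k = -3, 15, -57, 195, -633, 1995, …
ICs: h(0) = -3.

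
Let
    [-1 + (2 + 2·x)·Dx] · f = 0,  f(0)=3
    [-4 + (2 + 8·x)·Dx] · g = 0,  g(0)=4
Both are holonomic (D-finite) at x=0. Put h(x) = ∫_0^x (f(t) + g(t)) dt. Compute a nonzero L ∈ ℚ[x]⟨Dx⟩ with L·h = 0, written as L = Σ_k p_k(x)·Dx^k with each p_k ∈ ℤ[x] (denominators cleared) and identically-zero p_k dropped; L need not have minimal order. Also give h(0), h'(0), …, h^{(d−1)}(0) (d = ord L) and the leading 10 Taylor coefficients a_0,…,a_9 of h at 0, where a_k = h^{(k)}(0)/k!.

L = -2·Dx + (5 + 8·x)·Dx^2 + (2 + 10·x + 8·x^2)·Dx^3  (order 3).
h: a_k = 0, 7, 19/4, -67/24, 259/64, -1027/128, 28693/1536, -49161/1024, 2162787/16384, -37487021/98304, …
ICs: h(0) = 0, h′(0) = 7, h′′(0) = 19/2.

f: a_k = 3, 3/2, -3/8, 3/16, -15/128, 21/256, -63/1024, 99/2048, -1287/32768, 2145/65536, …
g: a_k = 4, 8, -8, 16, -40, 112, -336, 1056, -3432, 11440, …
Weyl lclm of L_f,L_g ⇒ L₀ (ord ≤ 2).
∫: right-multiply L₀ by Dx.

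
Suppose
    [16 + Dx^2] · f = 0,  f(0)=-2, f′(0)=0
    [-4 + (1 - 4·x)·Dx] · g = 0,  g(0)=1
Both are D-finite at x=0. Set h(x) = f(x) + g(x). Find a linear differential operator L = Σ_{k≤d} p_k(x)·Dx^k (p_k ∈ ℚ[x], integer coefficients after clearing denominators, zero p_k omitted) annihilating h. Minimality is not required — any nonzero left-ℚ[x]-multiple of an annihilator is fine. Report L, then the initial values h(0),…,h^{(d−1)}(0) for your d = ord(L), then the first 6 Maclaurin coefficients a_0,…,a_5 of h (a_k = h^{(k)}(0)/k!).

f: a_k = -2, 0, 16, 0, -64/3, 0, …
g: a_k = 1, 4, 16, 64, 256, 1024, …
L₀ := lclm(L_f,L_g); ord L₀ ≤ 2+1.
L = (-448 + 512·x - 1024·x^2) + (48 - 320·x + 768·x^2 - 1024·x^3)·Dx + (-28 + 32·x - 64·x^2)·Dx^2 + (3 - 20·x + 48·x^2 - 64·x^3)·Dx^3  (order 3).
h: a_k = -1, 4, 32, 64, 704/3, 1024, …
ICs: h(0) = -1, h′(0) = 4, h′′(0) = 64.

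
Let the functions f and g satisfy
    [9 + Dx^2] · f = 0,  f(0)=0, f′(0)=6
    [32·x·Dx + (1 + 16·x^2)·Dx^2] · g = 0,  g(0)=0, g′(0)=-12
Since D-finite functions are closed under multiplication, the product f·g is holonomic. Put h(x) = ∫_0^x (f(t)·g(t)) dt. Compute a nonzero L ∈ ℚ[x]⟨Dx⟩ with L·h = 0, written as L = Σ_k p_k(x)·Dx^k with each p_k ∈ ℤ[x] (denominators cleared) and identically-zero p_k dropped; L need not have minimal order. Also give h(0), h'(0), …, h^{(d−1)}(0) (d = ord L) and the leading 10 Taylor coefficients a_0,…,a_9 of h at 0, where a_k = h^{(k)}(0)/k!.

L = (16425 + 696384·x^2 + 2778624·x^4 + 11943936·x^6 + 47775744·x^8)·Dx + (23616·x + 543744·x^3 + 3981312·x^5 + 21233664·x^7)·Dx^2 + (2050 + 87168·x^2 + 470016·x^4 + 2654208·x^6 + 10616832·x^8)·Dx^3 + (2624·x + 60416·x^3 + 442368·x^5 + 2359296·x^7)·Dx^4 + (25 + 1088·x^2 + 17920·x^4 + 147456·x^6 + 589824·x^8)·Dx^5  (order 5).
h: a_k = 0, 0, 0, -24, 0, 492/5, 0, -4311/7, 0, 10651/2, …
ICs: h(0) = 0, h′(0) = 0, h′′(0) = 0, h′′′(0) = -144, h′′′′(0) = 0.

f: a_k = 0, 6, 0, -9, 0, 81/20, 0, -243/280, 0, 243/2240, …
g: a_k = 0, -12, 0, 64, 0, -3072/5, 0, 49152/7, 0, -262144/3, …
Product ⇒ symmetric product L₀, ord ≤ 4.
Integrate: L := L₀·Dx.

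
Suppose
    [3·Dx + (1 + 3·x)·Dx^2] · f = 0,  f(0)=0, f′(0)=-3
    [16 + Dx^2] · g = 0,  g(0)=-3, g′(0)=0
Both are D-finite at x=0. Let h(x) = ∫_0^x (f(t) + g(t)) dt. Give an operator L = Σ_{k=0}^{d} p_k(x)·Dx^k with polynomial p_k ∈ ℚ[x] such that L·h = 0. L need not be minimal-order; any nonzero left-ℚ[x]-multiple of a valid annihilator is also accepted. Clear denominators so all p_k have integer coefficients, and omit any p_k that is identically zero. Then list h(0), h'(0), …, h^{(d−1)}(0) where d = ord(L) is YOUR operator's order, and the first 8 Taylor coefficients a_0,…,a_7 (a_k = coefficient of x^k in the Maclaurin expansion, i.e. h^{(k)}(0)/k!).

L = (1680 + 2304·x + 3456·x^2)·Dx^2 + (272 + 1584·x + 3456·x^2 + 3456·x^3)·Dx^3 + (105 + 144·x + 216·x^2)·Dx^4 + (17 + 99·x + 216·x^2 + 216·x^3)·Dx^5  (order 5).
h: a_k = 0, -3, -3/2, 19/2, -9/4, -47/20, -81/10, 4157/210, …
ICs: h(0) = 0, h′(0) = -3, h′′(0) = -3, h′′′(0) = 57, h′′′′(0) = -54.

f: a_k = 0, -3, 9/2, -9, 81/4, -243/5, 243/2, -2187/7, …
g: a_k = -3, 0, 24, 0, -32, 0, 256/15, 0, …
L₀ := lclm(L_f,L_g); ord L₀ ≤ 2+2.
∫: right-multiply L₀ by Dx.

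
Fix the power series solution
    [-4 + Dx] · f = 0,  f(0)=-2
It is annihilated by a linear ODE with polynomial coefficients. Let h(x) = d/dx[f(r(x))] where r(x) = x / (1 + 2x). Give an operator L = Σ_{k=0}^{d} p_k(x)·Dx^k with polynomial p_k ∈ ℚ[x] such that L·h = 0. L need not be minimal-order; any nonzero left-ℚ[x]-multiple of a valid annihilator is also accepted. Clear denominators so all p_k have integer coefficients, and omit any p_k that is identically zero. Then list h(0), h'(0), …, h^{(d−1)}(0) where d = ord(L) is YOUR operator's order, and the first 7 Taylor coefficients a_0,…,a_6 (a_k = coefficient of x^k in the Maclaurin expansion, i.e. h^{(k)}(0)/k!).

L = -8·x + (-1 - 4·x - 4·x^2)·Dx  (order 1).
h: a_k = -8, 0, 32, -256/3, 128, -1024/15, -2560/9, …
ICs: h(0) = -8.

f: a_k = -2, -8, -16, -64/3, -64/3, -256/15, -512/45, …
Substitute x→r, Dx→(1/r')Dx; clear ⇒ L₀.
Derive L from L₀ (diff closure).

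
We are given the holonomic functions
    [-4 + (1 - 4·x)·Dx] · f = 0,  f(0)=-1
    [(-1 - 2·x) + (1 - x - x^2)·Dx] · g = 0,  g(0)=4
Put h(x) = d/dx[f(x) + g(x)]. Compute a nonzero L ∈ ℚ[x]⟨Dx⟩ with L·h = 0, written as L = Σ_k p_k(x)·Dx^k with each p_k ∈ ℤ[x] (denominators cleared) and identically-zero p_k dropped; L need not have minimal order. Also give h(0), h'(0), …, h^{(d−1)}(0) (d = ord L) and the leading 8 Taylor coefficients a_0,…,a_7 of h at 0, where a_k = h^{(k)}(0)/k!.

L = (120 + 192·x + 432·x^2 - 96·x^3 + 96·x^4) + (-39 - 48·x + 210·x^2 + 252·x^3 - 48·x^4 + 96·x^5)·Dx + (2 - x - 42·x^2 + 54·x^3 + 7·x^4 + 16·x^6)·Dx^2  (order 2).
h: a_k = 0, -16, -156, -944, -4960, -24264, -114100, -523200, …
ICs: h(0) = 0, h′(0) = -16.

f: a_k = -1, -4, -16, -64, -256, -1024, -4096, -16384, …
g: a_k = 4, 4, 8, 12, 20, 32, 52, 84, …
Weyl lclm of L_f,L_g ⇒ L₀ (ord ≤ 2).
h=h₀': d/dx-closure on L₀ ⇒ L.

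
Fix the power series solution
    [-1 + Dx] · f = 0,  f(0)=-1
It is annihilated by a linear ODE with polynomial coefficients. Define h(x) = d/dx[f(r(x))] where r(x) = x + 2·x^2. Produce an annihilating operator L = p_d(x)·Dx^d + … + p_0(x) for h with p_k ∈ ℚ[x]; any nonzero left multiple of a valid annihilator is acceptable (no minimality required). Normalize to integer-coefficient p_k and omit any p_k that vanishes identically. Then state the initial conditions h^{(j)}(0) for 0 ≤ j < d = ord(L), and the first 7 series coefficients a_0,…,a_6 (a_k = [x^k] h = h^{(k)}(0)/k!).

f: a_k = -1, -1, -1/2, -1/6, -1/24, -1/120, -1/720, …
Change of var in L_f (x↦r) gives L₀.
Differentiate: ansatz ord ≤ ord L₀ ⇒ L.
L = (5 + 8·x + 16·x^2) + (-1 - 4·x)·Dx  (order 1).
h: a_k = -1, -5, -13/2, -73/6, -281/24, -1741/120, -1697/144, …
ICs: h(0) = -1.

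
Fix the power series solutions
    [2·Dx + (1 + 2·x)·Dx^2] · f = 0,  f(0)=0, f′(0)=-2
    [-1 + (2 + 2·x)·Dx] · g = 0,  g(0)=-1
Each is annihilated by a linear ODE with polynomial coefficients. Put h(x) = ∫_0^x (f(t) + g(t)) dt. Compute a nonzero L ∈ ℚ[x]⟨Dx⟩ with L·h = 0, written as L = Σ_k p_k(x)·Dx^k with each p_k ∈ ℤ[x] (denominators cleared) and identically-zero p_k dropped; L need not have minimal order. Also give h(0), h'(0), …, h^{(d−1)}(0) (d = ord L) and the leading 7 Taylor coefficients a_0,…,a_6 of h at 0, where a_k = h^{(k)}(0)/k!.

f: a_k = 0, -2, 2, -8/3, 4, -32/5, 32/3, …
g: a_k = -1, -1/2, 1/8, -1/16, 5/128, -7/256, 21/1024, …
f+g: L₀ = lclm(L_f,L_g), ord ≤ 2+1.
h=∫₀ˣh₀: take L = L₀·Dx.
L = (10 + 4·x)·Dx^2 + (29 + 52·x + 20·x^2)·Dx^3 + (6 + 22·x + 24·x^2 + 8·x^3)·Dx^4  (order 4).
h: a_k = 0, -1, -5/4, 17/24, -131/192, 517/640, -8227/7680, …
ICs: h(0) = 0, h′(0) = -1, h′′(0) = -5/2, h′′′(0) = 17/4.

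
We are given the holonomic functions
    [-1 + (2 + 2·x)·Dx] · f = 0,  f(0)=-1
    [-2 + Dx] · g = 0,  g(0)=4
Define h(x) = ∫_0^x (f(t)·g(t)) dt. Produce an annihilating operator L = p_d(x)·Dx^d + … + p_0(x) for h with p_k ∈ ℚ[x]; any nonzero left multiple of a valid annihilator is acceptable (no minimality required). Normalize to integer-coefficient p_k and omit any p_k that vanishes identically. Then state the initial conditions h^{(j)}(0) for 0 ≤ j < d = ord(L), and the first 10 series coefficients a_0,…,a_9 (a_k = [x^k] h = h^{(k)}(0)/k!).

L = (-5 - 4·x)·Dx + (2 + 2·x)·Dx^2  (order 2).
h: a_k = 0, -4, -5, -23/6, -103/48, -449/480, -1949/5760, -1643/16128, -36047/1290240, -135617/23224320, …
ICs: h(0) = 0, h′(0) = -4.

f: a_k = -1, -1/2, 1/8, -1/16, 5/128, -7/256, 21/1024, -33/2048, 429/32768, -715/65536, …
g: a_k = 4, 8, 8, 16/3, 8/3, 16/15, 16/45, 32/315, 8/315, 16/2835, …
Sym-product of L_f,L_g gives L₀ (≤ ord 1).
h=∫₀ˣh₀: take L = L₀·Dx.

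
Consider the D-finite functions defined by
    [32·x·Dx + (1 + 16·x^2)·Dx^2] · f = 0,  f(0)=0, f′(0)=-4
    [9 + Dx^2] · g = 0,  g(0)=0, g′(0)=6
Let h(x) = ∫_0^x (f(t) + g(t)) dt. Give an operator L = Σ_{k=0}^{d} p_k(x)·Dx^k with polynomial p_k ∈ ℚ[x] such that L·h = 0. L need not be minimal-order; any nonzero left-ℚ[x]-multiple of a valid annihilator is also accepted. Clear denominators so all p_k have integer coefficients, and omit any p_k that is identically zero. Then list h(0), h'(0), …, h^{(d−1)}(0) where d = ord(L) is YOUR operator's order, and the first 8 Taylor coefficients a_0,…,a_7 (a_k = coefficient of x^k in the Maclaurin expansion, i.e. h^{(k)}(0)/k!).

f: a_k = 0, -4, 0, 64/3, 0, -1024/5, 0, 16384/7, …
g: a_k = 0, 6, 0, -9, 0, 81/20, 0, -243/280, …
Sum ⇒ L₀ = lclm(L_f,L_g) in ℚ(x)⟨Dx⟩.
h=∫₀ˣh₀: take L = L₀·Dx.
L = (-52704·x + 967680·x^3 + 663552·x^5)·Dx^2 + (-207 + 13104·x^2 + 283392·x^4 + 331776·x^6)·Dx^3 + (-5856·x + 107520·x^3 + 73728·x^5)·Dx^4 + (-23 + 1456·x^2 + 31488·x^4 + 36864·x^6)·Dx^5  (order 5).
h: a_k = 0, 0, 1, 0, 37/12, 0, -803/24, 0, …
ICs: h(0) = 0, h′(0) = 0, h′′(0) = 2, h′′′(0) = 0, h′′′′(0) = 74.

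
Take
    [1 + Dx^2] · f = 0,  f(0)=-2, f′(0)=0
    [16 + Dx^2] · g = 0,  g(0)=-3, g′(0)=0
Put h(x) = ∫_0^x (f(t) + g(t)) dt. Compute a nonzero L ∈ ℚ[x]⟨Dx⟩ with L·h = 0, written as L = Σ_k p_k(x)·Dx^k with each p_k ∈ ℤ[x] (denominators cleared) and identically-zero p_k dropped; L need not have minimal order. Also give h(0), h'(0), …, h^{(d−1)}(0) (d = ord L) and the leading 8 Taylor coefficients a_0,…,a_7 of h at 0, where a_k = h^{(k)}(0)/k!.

f: a_k = -2, 0, 1, 0, -1/12, 0, 1/360, 0, …
g: a_k = -3, 0, 24, 0, -32, 0, 256/15, 0, …
Sum ⇒ L₀ = lclm(L_f,L_g) in ℚ(x)⟨Dx⟩.
Integrate: L := L₀·Dx.
L = 16·Dx + 17·Dx^3 + Dx^5  (order 5).
h: a_k = 0, -5, 0, 25/3, 0, -77/12, 0, 1229/504, …
ICs: h(0) = 0, h′(0) = -5, h′′(0) = 0, h′′′(0) = 50, h′′′′(0) = 0.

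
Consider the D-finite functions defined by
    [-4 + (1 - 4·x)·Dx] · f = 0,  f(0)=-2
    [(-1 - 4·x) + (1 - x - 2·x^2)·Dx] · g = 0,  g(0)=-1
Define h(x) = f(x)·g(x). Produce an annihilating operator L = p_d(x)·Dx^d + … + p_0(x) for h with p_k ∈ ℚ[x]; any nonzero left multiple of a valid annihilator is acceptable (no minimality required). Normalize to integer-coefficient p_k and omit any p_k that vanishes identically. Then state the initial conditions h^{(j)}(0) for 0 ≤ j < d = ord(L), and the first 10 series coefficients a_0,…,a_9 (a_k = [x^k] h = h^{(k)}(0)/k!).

L = (-5 + 4·x + 24·x^2) + (1 - 5·x + 2·x^2 + 8·x^3)·Dx  (order 1).
h: a_k = 2, 10, 46, 194, 798, 3234, 13022, 52258, 209374, 838178, …
ICs: h(0) = 2.

f: a_k = -2, -8, -32, -128, -512, -2048, -8192, -32768, -131072, -524288, …
g: a_k = -1, -1, -3, -5, -11, -21, -43, -85, -171, -341, …
f·g: L₀ = L_f ⊗_s L_g, ord ≤ 1·1.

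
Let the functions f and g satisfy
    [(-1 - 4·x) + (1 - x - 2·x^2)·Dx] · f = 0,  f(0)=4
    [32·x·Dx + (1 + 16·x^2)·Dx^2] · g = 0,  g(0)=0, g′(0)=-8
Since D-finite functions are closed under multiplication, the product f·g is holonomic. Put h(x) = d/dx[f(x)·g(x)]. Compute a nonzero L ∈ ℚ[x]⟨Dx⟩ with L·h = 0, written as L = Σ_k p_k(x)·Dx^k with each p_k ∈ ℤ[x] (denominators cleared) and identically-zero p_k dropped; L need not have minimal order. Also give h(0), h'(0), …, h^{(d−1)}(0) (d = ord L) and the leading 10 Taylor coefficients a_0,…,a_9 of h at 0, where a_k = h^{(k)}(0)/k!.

L = (-36 + 2880·x^2 + 6144·x^3 + 18432·x^4) + (11 + 60·x - 144·x^2 - 64·x^3 + 6144·x^4 + 12288·x^5)·Dx + (-1 - 7·x - 54·x^2 - 48·x^3 - 512·x^4 + 1024·x^5 + 1536·x^6)·Dx^2  (order 2).
h: a_k = -32, -64, 224, 128/3, -7392, -43712/5, 1502624/15, 638208/7, -60794656/35, -107229632/63, …
ICs: h(0) = -32, h′(0) = -64.

f: a_k = 4, 4, 12, 20, 44, 84, 172, 340, 684, 1364, …
g: a_k = 0, -8, 0, 128/3, 0, -2048/5, 0, 32768/7, 0, -524288/9, …
f·g: L₀ = L_f ⊗_s L_g, ord ≤ 1·2.
h=h₀': d/dx-closure on L₀ ⇒ L.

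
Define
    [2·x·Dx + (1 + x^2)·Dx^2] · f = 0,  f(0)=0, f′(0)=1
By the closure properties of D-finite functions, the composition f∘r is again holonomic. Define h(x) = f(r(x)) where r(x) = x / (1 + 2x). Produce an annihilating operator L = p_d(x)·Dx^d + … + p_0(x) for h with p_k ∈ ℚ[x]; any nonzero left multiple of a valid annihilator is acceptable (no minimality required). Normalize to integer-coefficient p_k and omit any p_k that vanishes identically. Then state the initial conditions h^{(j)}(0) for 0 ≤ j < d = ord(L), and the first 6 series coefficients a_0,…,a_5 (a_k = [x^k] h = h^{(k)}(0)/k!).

L = (4 + 10·x)·Dx + (1 + 4·x + 5·x^2)·Dx^2  (order 2).
h: a_k = 0, 1, -2, 11/3, -6, 41/5, …
ICs: h(0) = 0, h′(0) = 1.

f: a_k = 0, 1, 0, -1/3, 0, 1/5, …
Change of var in L_f (x↦r) gives L₀.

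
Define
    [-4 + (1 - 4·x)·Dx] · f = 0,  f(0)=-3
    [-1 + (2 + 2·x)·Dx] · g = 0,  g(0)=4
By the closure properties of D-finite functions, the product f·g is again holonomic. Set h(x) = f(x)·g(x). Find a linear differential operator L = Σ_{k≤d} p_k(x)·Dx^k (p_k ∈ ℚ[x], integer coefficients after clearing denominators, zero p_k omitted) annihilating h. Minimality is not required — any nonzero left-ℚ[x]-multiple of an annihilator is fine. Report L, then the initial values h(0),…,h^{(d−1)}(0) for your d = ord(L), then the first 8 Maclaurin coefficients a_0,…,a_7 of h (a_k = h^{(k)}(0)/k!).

L = (9 + 4·x) + (-2 + 6·x + 8·x^2)·Dx  (order 1).
h: a_k = -12, -54, -429/2, -3435/4, -109905/32, -879261/64, -14068113/256, -112545003/512, …
ICs: h(0) = -12.

f: a_k = -3, -12, -48, -192, -768, -3072, -12288, -49152, …
g: a_k = 4, 2, -1/2, 1/4, -5/32, 7/64, -21/256, 33/512, …
Product ⇒ symmetric product L₀, ord ≤ 1.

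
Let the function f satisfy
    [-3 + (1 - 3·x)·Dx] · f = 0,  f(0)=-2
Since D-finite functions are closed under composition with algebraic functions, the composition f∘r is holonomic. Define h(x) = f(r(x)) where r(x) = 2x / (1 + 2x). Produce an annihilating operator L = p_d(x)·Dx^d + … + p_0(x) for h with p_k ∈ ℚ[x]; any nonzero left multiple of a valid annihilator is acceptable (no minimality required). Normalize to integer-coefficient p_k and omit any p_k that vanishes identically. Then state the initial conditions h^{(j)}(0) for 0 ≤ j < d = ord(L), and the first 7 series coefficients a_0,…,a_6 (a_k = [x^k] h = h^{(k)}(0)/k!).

f: a_k = -2, -6, -18, -54, -162, -486, -1458, …
f∘r: x↦r, Dx↦Dx/r' in L_f ⇒ L₀.
L = 6 + (-1 + 2·x + 8·x^2)·Dx  (order 1).
h: a_k = -2, -12, -48, -192, -768, -3072, -12288, …
ICs: h(0) = -2.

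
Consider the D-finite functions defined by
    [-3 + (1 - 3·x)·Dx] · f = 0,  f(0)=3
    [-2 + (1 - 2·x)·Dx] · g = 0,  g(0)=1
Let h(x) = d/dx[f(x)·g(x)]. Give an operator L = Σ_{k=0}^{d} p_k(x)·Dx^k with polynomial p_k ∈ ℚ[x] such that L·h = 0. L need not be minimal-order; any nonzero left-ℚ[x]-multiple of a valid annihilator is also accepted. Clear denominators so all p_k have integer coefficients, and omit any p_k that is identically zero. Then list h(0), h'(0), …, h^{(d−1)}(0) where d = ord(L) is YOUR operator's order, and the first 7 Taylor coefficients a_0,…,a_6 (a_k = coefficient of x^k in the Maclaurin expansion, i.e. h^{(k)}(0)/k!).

f: a_k = 3, 9, 27, 81, 243, 729, 2187, …
g: a_k = 1, 2, 4, 8, 16, 32, 64, …
L₀ := L_f ⊗_s L_g (sym. prod.), ord ≤ 1.
Differentiate: ansatz ord ≤ ord L₀ ⇒ L.
L = (38 - 180·x + 216·x^2) + (-5 + 37·x - 90·x^2 + 72·x^3)·Dx  (order 1).
h: a_k = 15, 114, 585, 2532, 9975, 37062, 132405, …
ICs: h(0) = 15.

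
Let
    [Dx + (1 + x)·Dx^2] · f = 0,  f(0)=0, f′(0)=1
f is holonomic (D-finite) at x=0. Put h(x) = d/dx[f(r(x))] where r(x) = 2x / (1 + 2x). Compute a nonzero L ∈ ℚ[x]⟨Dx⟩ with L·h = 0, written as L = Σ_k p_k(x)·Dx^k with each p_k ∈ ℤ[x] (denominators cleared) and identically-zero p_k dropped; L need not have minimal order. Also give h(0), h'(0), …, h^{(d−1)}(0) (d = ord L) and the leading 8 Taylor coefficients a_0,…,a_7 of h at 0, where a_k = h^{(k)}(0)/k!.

L = (6 + 16·x) + (1 + 6·x + 8·x^2)·Dx  (order 1).
h: a_k = 2, -12, 56, -240, 992, -4032, 16256, -65280, …
ICs: h(0) = 2.

f: a_k = 0, 1, -1/2, 1/3, -1/4, 1/5, -1/6, 1/7, …
h₀=f(r): pull back L_f along r ⇒ L₀.
Differentiate: ansatz ord ≤ ord L₀ ⇒ L.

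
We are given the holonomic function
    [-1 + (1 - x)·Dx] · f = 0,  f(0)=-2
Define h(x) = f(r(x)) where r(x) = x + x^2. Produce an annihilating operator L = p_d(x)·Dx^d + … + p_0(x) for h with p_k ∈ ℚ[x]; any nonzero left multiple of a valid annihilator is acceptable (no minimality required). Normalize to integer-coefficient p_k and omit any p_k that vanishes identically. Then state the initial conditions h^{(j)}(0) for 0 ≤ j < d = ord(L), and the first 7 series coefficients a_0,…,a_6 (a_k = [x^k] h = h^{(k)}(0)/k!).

f: a_k = -2, -2, -2, -2, -2, -2, -2, …
Substitute x→r, Dx→(1/r')Dx; clear ⇒ L₀.
L = (1 + 2·x) + (-1 + x + x^2)·Dx  (order 1).
h: a_k = -2, -2, -4, -6, -10, -16, -26, …
ICs: h(0) = -2.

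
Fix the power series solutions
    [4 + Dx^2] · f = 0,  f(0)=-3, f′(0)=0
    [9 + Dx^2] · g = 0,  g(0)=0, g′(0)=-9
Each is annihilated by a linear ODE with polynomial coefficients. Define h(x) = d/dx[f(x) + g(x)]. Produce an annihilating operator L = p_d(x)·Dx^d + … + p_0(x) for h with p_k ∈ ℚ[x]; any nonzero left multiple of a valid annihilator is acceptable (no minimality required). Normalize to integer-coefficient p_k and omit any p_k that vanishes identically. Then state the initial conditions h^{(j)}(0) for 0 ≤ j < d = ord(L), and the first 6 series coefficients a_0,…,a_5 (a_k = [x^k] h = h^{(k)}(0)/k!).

f: a_k = -3, 0, 6, 0, -2, 0, …
g: a_k = 0, -9, 0, 27/2, 0, -243/40, …
L₀ := lclm(L_f,L_g); ord L₀ ≤ 2+2.
Derive L from L₀ (diff closure).
L = 36 + 13·Dx^2 + Dx^4  (order 4).
h: a_k = -9, 12, 81/2, -8, -243/8, 8/5, …
ICs: h(0) = -9, h′(0) = 12, h′′(0) = 81, h′′′(0) = -48.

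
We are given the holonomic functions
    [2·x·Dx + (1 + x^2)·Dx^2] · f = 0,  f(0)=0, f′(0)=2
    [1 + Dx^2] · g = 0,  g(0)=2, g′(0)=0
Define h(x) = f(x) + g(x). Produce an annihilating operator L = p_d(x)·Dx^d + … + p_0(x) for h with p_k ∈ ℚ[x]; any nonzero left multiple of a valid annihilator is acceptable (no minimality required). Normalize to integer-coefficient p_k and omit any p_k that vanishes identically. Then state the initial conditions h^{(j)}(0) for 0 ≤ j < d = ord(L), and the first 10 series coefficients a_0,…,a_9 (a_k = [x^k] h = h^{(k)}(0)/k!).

f: a_k = 0, 2, 0, -2/3, 0, 2/5, 0, -2/7, 0, 2/9, …
g: a_k = 2, 0, -1, 0, 1/12, 0, -1/360, 0, 1/20160, 0, …
Sum ⇒ L₀ = lclm(L_f,L_g) in ℚ(x)⟨Dx⟩.
L = (-22·x + 28·x^3 + 2·x^5)·Dx + (-1 + 7·x^2 + 9·x^4 + x^6)·Dx^2 + (-22·x + 28·x^3 + 2·x^5)·Dx^3 + (-1 + 7·x^2 + 9·x^4 + x^6)·Dx^4  (order 4).
h: a_k = 2, 2, -1, -2/3, 1/12, 2/5, -1/360, -2/7, 1/20160, 2/9, …
ICs: h(0) = 2, h′(0) = 2, h′′(0) = -2, h′′′(0) = -4.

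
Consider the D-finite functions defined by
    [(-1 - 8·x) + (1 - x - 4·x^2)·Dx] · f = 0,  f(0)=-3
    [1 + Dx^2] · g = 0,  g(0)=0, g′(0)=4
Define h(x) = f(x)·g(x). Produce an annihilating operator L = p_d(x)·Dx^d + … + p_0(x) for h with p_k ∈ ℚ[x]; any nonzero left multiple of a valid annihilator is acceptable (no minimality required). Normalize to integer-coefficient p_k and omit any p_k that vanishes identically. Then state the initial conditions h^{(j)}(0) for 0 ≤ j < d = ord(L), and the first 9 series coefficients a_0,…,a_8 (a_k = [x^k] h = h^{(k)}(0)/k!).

f: a_k = -3, -3, -15, -27, -87, -195, -543, -1323, -3495, …
g: a_k = 0, 4, 0, -2/3, 0, 1/30, 0, -1/1260, 0, …
L₀ := L_f ⊗_s L_g (sym. prod.), ord ≤ 2.
L = (7 + x + 4·x^2) + (2 + 16·x)·Dx + (-1 + x + 4·x^2)·Dx^2  (order 2).
h: a_k = 0, -12, -12, -58, -106, -3381/10, -7621/10, -888089/420, -2168417/420, …
ICs: h(0) = 0, h′(0) = -12.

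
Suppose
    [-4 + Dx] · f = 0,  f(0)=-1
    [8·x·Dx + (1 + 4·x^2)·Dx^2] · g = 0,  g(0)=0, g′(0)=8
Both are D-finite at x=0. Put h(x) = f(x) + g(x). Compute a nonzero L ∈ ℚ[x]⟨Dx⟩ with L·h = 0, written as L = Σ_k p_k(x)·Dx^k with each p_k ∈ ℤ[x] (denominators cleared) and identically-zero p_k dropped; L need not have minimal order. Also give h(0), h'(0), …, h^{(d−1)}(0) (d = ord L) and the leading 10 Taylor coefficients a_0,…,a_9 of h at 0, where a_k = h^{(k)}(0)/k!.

f: a_k = -1, -4, -8, -32/3, -32/3, -128/15, -256/45, -1024/315, -512/315, -2048/2835, …
g: a_k = 0, 8, 0, -32/3, 0, 128/5, 0, -512/7, 0, 2048/9, …
h₀=f+g: left-lcm gives L₀, ord ≤ 3.
L = (8 - 32·x - 96·x^2 - 128·x^3)·Dx + (-6 - 8·x^2 - 64·x^4)·Dx^2 + (1 + 2·x + 8·x^2 + 8·x^3 + 16·x^4)·Dx^3  (order 3).
h: a_k = -1, 4, -8, -64/3, -32/3, 256/15, -256/45, -24064/315, -512/315, 643072/2835, …
ICs: h(0) = -1, h′(0) = 4, h′′(0) = -16.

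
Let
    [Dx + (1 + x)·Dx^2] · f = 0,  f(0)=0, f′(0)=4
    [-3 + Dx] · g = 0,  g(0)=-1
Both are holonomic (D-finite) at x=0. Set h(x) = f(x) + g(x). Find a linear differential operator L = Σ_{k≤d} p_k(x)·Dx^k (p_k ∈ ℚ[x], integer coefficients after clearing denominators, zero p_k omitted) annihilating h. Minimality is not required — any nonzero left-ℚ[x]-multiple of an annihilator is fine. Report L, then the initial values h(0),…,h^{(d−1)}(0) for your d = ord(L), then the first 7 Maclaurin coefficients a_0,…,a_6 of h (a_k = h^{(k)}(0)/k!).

L = (-15 - 9·x)·Dx + (-7 - 18·x - 9·x^2)·Dx^2 + (4 + 7·x + 3·x^2)·Dx^3  (order 3).
h: a_k = -1, 1, -13/2, -19/6, -35/8, -49/40, -403/240, …
ICs: h(0) = -1, h′(0) = 1, h′′(0) = -13.

f: a_k = 0, 4, -2, 4/3, -1, 4/5, -2/3, …
g: a_k = -1, -3, -9/2, -9/2, -27/8, -81/40, -81/80, …
Weyl lclm of L_f,L_g ⇒ L₀ (ord ≤ 3).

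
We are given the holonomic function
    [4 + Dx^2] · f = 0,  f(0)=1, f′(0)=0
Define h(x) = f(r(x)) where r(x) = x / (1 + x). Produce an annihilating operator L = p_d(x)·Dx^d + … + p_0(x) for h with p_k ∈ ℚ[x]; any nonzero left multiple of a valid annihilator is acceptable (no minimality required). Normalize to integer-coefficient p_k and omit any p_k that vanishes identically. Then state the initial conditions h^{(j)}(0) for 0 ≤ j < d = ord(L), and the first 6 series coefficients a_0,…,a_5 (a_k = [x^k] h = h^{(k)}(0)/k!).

f: a_k = 1, 0, -2, 0, 2/3, 0, …
f∘r: x↦r, Dx↦Dx/r' in L_f ⇒ L₀.
L = 4 + (2 + 6·x + 6·x^2 + 2·x^3)·Dx + (1 + 4·x + 6·x^2 + 4·x^3 + x^4)·Dx^2  (order 2).
h: a_k = 1, 0, -2, 4, -16/3, 16/3, …
ICs: h(0) = 1, h′(0) = 0.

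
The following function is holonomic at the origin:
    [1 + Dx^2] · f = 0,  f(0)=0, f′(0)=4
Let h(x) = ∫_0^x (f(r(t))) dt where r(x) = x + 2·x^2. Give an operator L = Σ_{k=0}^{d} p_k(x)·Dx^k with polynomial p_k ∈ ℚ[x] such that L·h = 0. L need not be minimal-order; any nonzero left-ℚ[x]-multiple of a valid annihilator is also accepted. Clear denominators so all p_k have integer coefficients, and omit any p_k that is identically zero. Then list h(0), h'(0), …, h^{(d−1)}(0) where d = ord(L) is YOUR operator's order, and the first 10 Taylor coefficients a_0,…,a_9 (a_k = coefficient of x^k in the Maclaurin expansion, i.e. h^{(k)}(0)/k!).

L = (1 + 12·x + 48·x^2 + 64·x^3)·Dx - 4·Dx^2 + (1 + 4·x)·Dx^3  (order 3).
h: a_k = 0, 0, 2, 8/3, -1/6, -4/5, -239/180, -5/7, 1679/10080, 239/810, …
ICs: h(0) = 0, h′(0) = 0, h′′(0) = 4.

f: a_k = 0, 4, 0, -2/3, 0, 1/30, 0, -1/1260, 0, 1/90720, …
f∘r: x↦r, Dx↦Dx/r' in L_f ⇒ L₀.
Integrate: L := L₀·Dx.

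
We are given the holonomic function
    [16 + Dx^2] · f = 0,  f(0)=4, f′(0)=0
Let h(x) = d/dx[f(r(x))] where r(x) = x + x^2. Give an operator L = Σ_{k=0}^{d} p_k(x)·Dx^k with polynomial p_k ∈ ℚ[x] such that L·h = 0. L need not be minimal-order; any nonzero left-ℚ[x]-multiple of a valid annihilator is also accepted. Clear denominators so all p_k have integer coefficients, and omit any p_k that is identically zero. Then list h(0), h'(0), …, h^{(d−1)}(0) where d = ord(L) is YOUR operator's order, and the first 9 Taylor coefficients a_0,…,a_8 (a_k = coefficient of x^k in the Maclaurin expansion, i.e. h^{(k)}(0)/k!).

L = (28 + 128·x + 384·x^2 + 512·x^3 + 256·x^4) + (-6 - 12·x)·Dx + (1 + 4·x + 4·x^2)·Dx^2  (order 2).
h: a_k = 0, -64, -192, 128/3, 2560/3, 20992/15, 3584/15, -736256/315, -126976/35, …
ICs: h(0) = 0, h′(0) = -64.

f: a_k = 4, 0, -32, 0, 128/3, 0, -1024/45, 0, 2048/315, …
f∘r: x↦r, Dx↦Dx/r' in L_f ⇒ L₀.
Derive L from L₀ (diff closure).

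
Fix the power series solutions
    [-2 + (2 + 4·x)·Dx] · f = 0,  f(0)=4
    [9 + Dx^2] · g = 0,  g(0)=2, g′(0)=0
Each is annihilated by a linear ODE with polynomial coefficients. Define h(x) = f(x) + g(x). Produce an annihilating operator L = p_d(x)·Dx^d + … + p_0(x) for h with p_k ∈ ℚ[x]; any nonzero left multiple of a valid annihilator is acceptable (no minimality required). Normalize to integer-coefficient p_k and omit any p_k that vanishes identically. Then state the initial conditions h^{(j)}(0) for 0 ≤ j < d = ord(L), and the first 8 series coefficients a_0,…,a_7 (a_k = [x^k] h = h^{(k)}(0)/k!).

L = (-27 - 81·x - 81·x^2) + (18 + 117·x + 243·x^2 + 162·x^3)·Dx + (-3 - 9·x - 9·x^2)·Dx^2 + (2 + 13·x + 27·x^2 + 18·x^3)·Dx^3  (order 3).
h: a_k = 6, 4, -11, 2, 17/4, 7/2, -291/40, 33/4, …
ICs: h(0) = 6, h′(0) = 4, h′′(0) = -22.

f: a_k = 4, 4, -2, 2, -5/2, 7/2, -21/4, 33/4, …
g: a_k = 2, 0, -9, 0, 27/4, 0, -81/40, 0, …
f+g: L₀ = lclm(L_f,L_g), ord ≤ 1+2.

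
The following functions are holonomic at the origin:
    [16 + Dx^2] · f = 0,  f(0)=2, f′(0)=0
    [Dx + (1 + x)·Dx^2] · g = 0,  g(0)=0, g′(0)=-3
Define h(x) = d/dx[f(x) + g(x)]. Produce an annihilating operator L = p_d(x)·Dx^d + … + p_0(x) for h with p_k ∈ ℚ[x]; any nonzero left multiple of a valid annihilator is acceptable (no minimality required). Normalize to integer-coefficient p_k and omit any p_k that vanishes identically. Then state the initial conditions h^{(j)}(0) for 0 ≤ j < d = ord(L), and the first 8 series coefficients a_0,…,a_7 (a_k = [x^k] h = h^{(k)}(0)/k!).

L = (176 + 256·x + 128·x^2) + (144 + 400·x + 384·x^2 + 128·x^3)·Dx + (11 + 16·x + 8·x^2)·Dx^2 + (9 + 25·x + 24·x^2 + 8·x^3)·Dx^3  (order 3).
h: a_k = -3, -29, -3, 265/3, -3, -979/15, -3, 9137/315, …
ICs: h(0) = -3, h′(0) = -29, h′′(0) = -6.

f: a_k = 2, 0, -16, 0, 64/3, 0, -512/45, 0, …
g: a_k = 0, -3, 3/2, -1, 3/4, -3/5, 1/2, -3/7, …
h₀=f+g: left-lcm gives L₀, ord ≤ 4.
Differentiate: ansatz ord ≤ ord L₀ ⇒ L.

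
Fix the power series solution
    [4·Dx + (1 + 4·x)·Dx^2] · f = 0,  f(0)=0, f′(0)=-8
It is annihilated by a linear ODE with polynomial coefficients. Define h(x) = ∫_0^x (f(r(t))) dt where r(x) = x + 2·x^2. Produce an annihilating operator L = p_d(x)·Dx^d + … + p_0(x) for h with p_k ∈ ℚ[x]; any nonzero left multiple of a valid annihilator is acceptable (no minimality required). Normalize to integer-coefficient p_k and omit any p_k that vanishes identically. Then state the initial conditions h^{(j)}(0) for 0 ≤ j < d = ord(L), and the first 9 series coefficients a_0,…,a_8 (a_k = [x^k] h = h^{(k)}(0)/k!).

f: a_k = 0, -8, 16, -128/3, 128, -2048/5, 4096/3, -32768/7, 16384, …
h₀=f(r): pull back L_f along r ⇒ L₀.
∫: right-multiply L₀ by Dx.
L = (16·x + 32·x^2)·Dx^2 + (1 + 8·x + 24·x^2 + 32·x^3)·Dx^3  (order 3).
h: a_k = 0, 0, -4, 0, 16/3, -64/5, 256/15, 0, -512/7, …
ICs: h(0) = 0, h′(0) = 0, h′′(0) = -8.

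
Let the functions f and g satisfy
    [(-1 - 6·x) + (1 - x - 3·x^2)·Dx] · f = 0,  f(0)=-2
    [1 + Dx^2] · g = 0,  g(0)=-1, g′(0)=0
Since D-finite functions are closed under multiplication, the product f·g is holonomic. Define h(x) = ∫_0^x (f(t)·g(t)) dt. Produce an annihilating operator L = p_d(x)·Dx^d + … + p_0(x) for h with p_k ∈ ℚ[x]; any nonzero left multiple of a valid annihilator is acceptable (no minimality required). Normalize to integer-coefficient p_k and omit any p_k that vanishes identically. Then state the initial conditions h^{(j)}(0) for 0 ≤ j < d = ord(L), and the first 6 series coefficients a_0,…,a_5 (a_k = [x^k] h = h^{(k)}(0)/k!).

f: a_k = -2, -2, -8, -14, -38, -80, …
g: a_k = -1, 0, 1/2, 0, -1/24, 0, …
Product ⇒ symmetric product L₀, ord ≤ 2.
h=∫₀ˣh₀: take L = L₀·Dx.
L = (5 + x + 3·x^2)·Dx + (2 + 12·x)·Dx^2 + (-1 + x + 3·x^2)·Dx^3  (order 3).
h: a_k = 0, 2, 1, 7/3, 13/4, 409/60, …
ICs: h(0) = 0, h′(0) = 2, h′′(0) = 2.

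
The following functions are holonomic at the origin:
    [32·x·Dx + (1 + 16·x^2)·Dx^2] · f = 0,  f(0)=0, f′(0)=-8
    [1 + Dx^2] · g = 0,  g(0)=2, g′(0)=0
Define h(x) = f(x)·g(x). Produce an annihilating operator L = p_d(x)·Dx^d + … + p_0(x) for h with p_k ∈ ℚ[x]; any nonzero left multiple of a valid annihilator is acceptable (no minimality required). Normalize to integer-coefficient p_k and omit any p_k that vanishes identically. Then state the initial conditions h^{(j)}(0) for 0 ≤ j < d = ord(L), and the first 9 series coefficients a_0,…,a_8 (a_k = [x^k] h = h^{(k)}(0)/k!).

f: a_k = 0, -8, 0, 128/3, 0, -2048/5, 0, 32768/7, 0, …
g: a_k = 2, 0, -1, 0, 1/12, 0, -1/360, 0, 1/20160, …
Product ⇒ symmetric product L₀, ord ≤ 4.
L = (1105 + 51776·x^2 + 22016·x^4 + 16384·x^6 + 65536·x^8) + (2112·x + 35840·x^3 + 49152·x^5 + 262144·x^7)·Dx + (1122 + 52352·x^2 + 27648·x^4 + 32768·x^6 + 131072·x^8)·Dx^2 + (2112·x + 35840·x^3 + 49152·x^5 + 262144·x^7)·Dx^3 + (17 + 576·x^2 + 5632·x^4 + 16384·x^6 + 65536·x^8)·Dx^4  (order 4).
h: a_k = 0, -16, 0, 280/3, 0, -12938/15, 0, 3079271/315, 0, …
ICs: h(0) = 0, h′(0) = -16, h′′(0) = 0, h′′′(0) = 560.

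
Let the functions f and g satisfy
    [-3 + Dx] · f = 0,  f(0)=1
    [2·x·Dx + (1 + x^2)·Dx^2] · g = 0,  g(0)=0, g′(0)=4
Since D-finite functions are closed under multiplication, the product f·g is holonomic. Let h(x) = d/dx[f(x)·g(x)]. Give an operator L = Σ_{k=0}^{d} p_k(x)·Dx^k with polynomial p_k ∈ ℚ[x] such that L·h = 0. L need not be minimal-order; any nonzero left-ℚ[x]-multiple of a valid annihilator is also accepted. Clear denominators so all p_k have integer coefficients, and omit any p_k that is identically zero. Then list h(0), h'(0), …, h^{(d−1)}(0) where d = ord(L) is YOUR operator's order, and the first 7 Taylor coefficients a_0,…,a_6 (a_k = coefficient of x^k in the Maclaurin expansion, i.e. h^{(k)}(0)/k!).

f: a_k = 1, 3, 9/2, 9/2, 27/8, 81/40, 81/80, …
g: a_k = 0, 4, 0, -4/3, 0, 4/5, 0, …
f·g: L₀ = L_f ⊗_s L_g, ord ≤ 1·2.
Differentiate: ansatz ord ≤ ord L₀ ⇒ L.
L = (21 - 36·x + 72·x^2 - 36·x^3 + 27·x^4) + (-16 + 18·x - 42·x^2 + 18·x^3 - 18·x^4)·Dx + (3 - 2·x + 6·x^2 - 2·x^3 + 3·x^4)·Dx^2  (order 2).
h: a_k = 4, 24, 50, 56, 83/2, 27, 361/20, …
ICs: h(0) = 4, h′(0) = 24.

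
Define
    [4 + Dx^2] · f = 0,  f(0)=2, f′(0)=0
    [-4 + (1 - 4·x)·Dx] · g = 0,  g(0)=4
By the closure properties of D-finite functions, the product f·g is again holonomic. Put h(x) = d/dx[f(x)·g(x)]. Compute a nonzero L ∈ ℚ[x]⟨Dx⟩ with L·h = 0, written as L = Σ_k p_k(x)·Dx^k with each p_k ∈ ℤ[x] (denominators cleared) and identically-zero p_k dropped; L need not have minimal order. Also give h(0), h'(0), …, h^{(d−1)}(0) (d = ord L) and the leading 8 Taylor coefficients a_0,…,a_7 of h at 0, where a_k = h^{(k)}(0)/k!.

L = (-28 - 32·x + 64·x^2) + (-8 + 32·x)·Dx + (1 - 8·x + 16·x^2)·Dx^2  (order 2).
h: a_k = 32, 224, 1344, 21568/3, 107840/3, 2588096/15, 36233344/45, 1159467136/315, …
ICs: h(0) = 32, h′(0) = 224.

f: a_k = 2, 0, -4, 0, 4/3, 0, -8/45, 0, …
g: a_k = 4, 16, 64, 256, 1024, 4096, 16384, 65536, …
Product ⇒ symmetric product L₀, ord ≤ 2.
h₀' ⇒ L via d/dx closure of L₀.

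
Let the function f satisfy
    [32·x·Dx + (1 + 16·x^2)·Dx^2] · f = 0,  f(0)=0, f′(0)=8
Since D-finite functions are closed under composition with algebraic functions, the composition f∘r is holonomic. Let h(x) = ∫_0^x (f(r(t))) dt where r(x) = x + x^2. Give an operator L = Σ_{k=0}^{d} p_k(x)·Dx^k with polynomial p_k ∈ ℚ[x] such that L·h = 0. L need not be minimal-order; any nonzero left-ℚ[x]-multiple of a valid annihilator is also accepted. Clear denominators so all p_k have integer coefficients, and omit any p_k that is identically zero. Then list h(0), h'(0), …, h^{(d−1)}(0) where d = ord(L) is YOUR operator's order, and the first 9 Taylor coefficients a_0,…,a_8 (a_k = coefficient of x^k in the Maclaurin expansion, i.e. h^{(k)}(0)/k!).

L = (-2 + 32·x + 128·x^2 + 192·x^3 + 96·x^4)·Dx^2 + (1 + 2·x + 16·x^2 + 64·x^3 + 80·x^4 + 32·x^5)·Dx^3  (order 3).
h: a_k = 0, 0, 4, 8/3, -32/3, -128/5, 704/15, 6016/21, -512/7, …
ICs: h(0) = 0, h′(0) = 0, h′′(0) = 8.

f: a_k = 0, 8, 0, -128/3, 0, 2048/5, 0, -32768/7, 0, …
h₀=f(r): pull back L_f along r ⇒ L₀.
∫: right-multiply L₀ by Dx.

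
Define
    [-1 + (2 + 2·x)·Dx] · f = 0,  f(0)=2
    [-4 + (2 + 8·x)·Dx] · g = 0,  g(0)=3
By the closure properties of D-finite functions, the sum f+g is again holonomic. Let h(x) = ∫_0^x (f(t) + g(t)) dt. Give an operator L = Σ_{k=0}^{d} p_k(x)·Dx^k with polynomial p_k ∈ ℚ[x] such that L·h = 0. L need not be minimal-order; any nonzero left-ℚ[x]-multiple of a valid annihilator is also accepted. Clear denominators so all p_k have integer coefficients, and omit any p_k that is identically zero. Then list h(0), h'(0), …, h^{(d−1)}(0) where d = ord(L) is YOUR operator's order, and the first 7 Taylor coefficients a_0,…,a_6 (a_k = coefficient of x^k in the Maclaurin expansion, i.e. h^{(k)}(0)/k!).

L = -2·Dx + (5 + 8·x)·Dx^2 + (2 + 10·x + 8·x^2)·Dx^3  (order 3).
h: a_k = 0, 5, 7/2, -25/12, 97/32, -385/64, 10759/768, …
ICs: h(0) = 0, h′(0) = 5, h′′(0) = 7.

f: a_k = 2, 1, -1/4, 1/8, -5/64, 7/128, -21/512, …
g: a_k = 3, 6, -6, 12, -30, 84, -252, …
Weyl lclm of L_f,L_g ⇒ L₀ (ord ≤ 2).
∫: right-multiply L₀ by Dx.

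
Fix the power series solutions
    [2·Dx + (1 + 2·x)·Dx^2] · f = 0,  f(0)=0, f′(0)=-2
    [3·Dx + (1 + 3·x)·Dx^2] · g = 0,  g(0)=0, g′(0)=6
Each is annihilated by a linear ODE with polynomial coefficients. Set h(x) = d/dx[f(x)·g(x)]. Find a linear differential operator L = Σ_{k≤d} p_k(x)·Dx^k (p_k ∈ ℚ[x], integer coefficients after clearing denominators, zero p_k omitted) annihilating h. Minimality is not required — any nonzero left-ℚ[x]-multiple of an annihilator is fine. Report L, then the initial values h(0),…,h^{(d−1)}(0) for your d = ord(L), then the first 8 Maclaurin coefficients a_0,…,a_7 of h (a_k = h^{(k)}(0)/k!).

L = (156 + 720·x + 864·x^2) + (310 + 2244·x + 5400·x^2 + 4320·x^3)·Dx + (88 + 860·x + 3132·x^2 + 5040·x^3 + 3024·x^4)·Dx^2 + (5 + 62·x + 305·x^2 + 744·x^3 + 900·x^4 + 432·x^5)·Dx^3  (order 3).
h: a_k = 0, -24, 90, -280, 825, -11934/5, 6874, -693792/35, …
ICs: h(0) = 0, h′(0) = -24, h′′(0) = 180.

f: a_k = 0, -2, 2, -8/3, 4, -32/5, 32/3, -128/7, …
g: a_k = 0, 6, -9, 18, -81/2, 486/5, -243, 4374/7, …
Product ⇒ symmetric product L₀, ord ≤ 4.
h₀' ⇒ L via d/dx closure of L₀.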